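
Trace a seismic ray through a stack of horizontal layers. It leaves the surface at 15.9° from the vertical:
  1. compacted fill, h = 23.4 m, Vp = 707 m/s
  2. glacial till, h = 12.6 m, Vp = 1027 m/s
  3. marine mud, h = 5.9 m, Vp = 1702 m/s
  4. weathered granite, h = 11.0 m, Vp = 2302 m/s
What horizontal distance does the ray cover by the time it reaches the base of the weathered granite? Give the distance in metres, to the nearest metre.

39 m

Apply Snell's law at each interface; in layer i the horizontal offset is hᵢ·tan θᵢ.
Layer 1: θ = 15.90°; offset = 23.4·tan 15.90° = 6.666 m.
Layer 2: sin θ = 1027·sin 15.9°/707 = 0.3980, θ = 23.45°; offset = 12.6·tan 23.45° = 5.466 m.
Layer 3: sin θ = 1702·sin 15.9°/707 = 0.6595, θ = 41.26°; offset = 5.9·tan 41.26° = 5.177 m.
Layer 4: sin θ = 2302·sin 15.9°/707 = 0.8920, θ = 63.13°; offset = 11.0·tan 63.13° = 21.708 m.
Summing the layer offsets gives 39.016 m.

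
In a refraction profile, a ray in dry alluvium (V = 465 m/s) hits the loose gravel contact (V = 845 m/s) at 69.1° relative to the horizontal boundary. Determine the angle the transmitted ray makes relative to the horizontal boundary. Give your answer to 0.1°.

49.6°

Convert to the normal: θ₁ = 90° − 69.1° = 20.9°.
sin θ₁/V₁ = sin θ₂/V₂ ⇒ sin θ₂ = 845·sin 20.9°/465 = 845·0.3567/465 = 0.6483.
θ₂ = arcsin 0.6483 = 40.41° from the normal.
From the interface: 90° − 40.41° = 49.59°.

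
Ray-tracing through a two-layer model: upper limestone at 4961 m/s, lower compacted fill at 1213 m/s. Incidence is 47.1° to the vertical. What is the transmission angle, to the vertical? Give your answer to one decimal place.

10.3°

sin θ₁/V₁ = sin θ₂/V₂ ⇒ sin θ₂ = 1213·sin 47.1°/4961 = 1213·0.7325/4961 = 0.1791.
θ₂ = arcsin 0.1791 = 10.32° from the normal.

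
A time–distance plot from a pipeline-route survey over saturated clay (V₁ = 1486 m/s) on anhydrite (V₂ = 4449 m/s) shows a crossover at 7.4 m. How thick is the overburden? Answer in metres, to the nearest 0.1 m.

h = (x_cross/2)·√((V₂−V₁)/(V₂+V₁)).
(V₂−V₁)/(V₂+V₁) = (4449−1486)/(4449+1486) = 0.4992; √ = 0.7066.
h = (7.4/2)·0.7066 = 2.61 m.

2.6 m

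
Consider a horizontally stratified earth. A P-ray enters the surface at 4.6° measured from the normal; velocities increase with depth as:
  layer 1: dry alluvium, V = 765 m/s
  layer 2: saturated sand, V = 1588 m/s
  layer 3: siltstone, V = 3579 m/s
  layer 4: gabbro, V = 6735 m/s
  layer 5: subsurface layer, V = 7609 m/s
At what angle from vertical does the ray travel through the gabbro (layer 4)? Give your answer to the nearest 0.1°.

Snell's law across each interface conserves sin θ / V, so sin θ_4 = V_4·sin θ₁/V₁.
sin θ_4 = 6735 × sin 4.6° / 765 = 0.7061.
θ_4 = 44.92° from the vertical.

44.9°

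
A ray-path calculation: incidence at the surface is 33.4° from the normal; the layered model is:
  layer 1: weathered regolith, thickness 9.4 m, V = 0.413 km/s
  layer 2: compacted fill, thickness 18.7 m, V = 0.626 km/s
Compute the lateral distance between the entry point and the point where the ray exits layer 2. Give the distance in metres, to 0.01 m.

34.51 m

Ray parameter p = sin 33.4° / 0.413 km/s = 1.3329e+00 s/km.
Layer 1: θ = 33.40°; offset = 9.4·tan 33.40° = 6.1982 m.
Layer 2: sin θ = p·0.626 = 0.8344 → θ = 56.55°; offset = 18.7·tan 56.55° = 28.3082 m.
Σ offsets = 34.5064 m.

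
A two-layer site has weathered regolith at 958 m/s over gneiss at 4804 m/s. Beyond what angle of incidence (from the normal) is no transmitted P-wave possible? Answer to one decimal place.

11.5°

At critical incidence the refracted ray runs along the interface (θ₂ = 90°), so sin θ_c = V₁/V₂.
θ_c = arcsin(958/4804) = arcsin 0.1994 = 11.50°.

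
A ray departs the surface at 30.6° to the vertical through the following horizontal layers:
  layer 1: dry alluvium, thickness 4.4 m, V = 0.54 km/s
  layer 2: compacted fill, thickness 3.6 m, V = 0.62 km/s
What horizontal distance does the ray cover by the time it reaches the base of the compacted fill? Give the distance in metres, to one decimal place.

Ray parameter p = sin 30.6° / 0.54 km/s = 9.4267e-01 s/km.
Layer 1: θ = 30.60°; offset = 4.4·tan 30.60° = 2.602 m.
Layer 2: sin θ = p·0.62 = 0.5845 → θ = 35.76°; offset = 3.6·tan 35.76° = 2.593 m.
Σ offsets = 5.195 m.

5.2 m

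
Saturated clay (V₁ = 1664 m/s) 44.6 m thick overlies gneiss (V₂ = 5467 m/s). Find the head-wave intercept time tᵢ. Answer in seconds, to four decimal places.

0.0511 s

θ_c = arcsin(V₁/V₂) = arcsin(1664/5467) = 17.72°; cos θ_c = 0.9526.
tᵢ = 2h·cos θ_c / V₁ = 2·44.6·0.9526 / 1664 = 0.05106 s.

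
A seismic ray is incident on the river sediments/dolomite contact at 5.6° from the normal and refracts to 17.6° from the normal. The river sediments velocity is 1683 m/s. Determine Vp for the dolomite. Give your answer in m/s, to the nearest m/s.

5215 m/s

sin 5.6° = 0.0976; sin 17.6° = 0.3024.
V₂ = V₁·(sin θ₂/sin θ₁) = 1683·(0.3024/0.0976) = 5214.94 m/s.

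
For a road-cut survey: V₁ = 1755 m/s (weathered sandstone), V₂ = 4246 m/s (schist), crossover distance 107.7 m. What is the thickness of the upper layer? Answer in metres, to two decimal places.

x_cross = 2h·√((V₂+V₁)/(V₂−V₁)) → h = x_cross / (2·√((V₂+V₁)/(V₂−V₁))).
√((V₂+V₁)/(V₂−V₁)) = √((4246+1755)/(4246−1755)) = 1.5521.
h = 107.7 / (2·1.5521) = 34.69 m.

34.69 m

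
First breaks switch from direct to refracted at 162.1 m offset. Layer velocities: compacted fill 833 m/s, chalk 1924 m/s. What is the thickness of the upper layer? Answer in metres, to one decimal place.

51.0 m

x_cross = 2h·√((V₂+V₁)/(V₂−V₁)) → h = x_cross / (2·√((V₂+V₁)/(V₂−V₁))).
√((V₂+V₁)/(V₂−V₁)) = √((1924+833)/(1924−833)) = 1.5897.
h = 162.1 / (2·1.5897) = 50.99 m.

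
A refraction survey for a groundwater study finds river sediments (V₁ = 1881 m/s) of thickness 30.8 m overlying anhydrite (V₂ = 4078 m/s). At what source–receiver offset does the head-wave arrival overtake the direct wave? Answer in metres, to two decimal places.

101.45 m

x_cross = 2h·√((V₂+V₁)/(V₂−V₁)).
(V₂+V₁)/(V₂−V₁) = (4078+1881)/(4078−1881) = 2.7123; √ = 1.6469.
x_cross = 2·30.8·1.6469 = 101.45 m.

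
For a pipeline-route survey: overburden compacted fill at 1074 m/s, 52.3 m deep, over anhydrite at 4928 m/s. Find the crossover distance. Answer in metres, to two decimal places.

130.53 m

θ_c = arcsin(1074/4928) = 12.59°, so cos θ_c = 0.9760 and tᵢ = 2h cos θ_c/V₁ = 0.0951 s.
At crossover x/V₁ = x/V₂ + tᵢ ⇒ x = tᵢ/(1/V₁ − 1/V₂) = 0.09505/(9.3110e-04 − 2.0292e-04) = 130.53 m.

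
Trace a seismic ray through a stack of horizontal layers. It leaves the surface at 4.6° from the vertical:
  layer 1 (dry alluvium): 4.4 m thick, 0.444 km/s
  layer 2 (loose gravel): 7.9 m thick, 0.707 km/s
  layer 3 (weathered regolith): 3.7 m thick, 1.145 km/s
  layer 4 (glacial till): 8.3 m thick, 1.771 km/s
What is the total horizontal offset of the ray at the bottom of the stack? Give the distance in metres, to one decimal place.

Ray parameter p = sin 4.6° / 0.444 km/s = 1.8063e-01 s/km.
Layer 1: θ = 4.60°; offset = 4.4·tan 4.60° = 0.354 m.
Layer 2: sin θ = p·0.707 = 0.1277 → θ = 7.34°; offset = 7.9·tan 7.34° = 1.017 m.
Layer 3: sin θ = p·1.145 = 0.2068 → θ = 11.94°; offset = 3.7·tan 11.94° = 0.782 m.
Layer 4: sin θ = p·1.771 = 0.3199 → θ = 18.66°; offset = 8.3·tan 18.66° = 2.802 m.
Total horizontal offset = 4.956 m.

5.0 m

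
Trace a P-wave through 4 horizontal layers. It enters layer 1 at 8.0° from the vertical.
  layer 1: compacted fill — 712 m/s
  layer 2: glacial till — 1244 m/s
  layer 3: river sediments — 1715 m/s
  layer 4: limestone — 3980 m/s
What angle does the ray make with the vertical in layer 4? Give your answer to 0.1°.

Ray parameter p = sin 8.0° / 712 = 1.9547e-04 s/m.
sin θ_4 = p·V_4 = 1.9547e-04 × 3980 = 0.7780.
θ_4 = arcsin 0.7780 = 51.07°.

51.1°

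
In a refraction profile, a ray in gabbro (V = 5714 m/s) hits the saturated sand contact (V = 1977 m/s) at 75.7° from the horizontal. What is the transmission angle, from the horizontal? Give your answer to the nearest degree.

85°

Convert to the normal: θ₁ = 90° − 75.7° = 14.3°.
sin θ₁/V₁ = sin θ₂/V₂ ⇒ sin θ₂ = 1977·sin 14.3°/5714 = 1977·0.2470/5714 = 0.0855.
θ₂ = arcsin 0.0855 = 4.90° from the normal.
From the interface: 90° − 4.90° = 85.10°.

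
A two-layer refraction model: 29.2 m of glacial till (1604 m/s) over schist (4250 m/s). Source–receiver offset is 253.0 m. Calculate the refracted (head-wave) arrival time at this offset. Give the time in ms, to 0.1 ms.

93.2 ms

t = x/V₂ + 2h·√(V₂²−V₁²)/(V₁V₂).
√(V₂²−V₁²) = √(4250²−1604²) = 3935.7 m/s; delay term = 2·29.2·3935.7/(1604·4250) = 0.03372 s.
t = 253.0/4250 + 0.03372 = 0.09325 s.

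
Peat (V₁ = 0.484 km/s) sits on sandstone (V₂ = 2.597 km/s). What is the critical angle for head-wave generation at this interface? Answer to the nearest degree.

11°

Critical incidence: sin θ_c = V₁/V₂ = 0.484/2.597 = 0.1864.
θ_c = arcsin 0.1864 = 10.74°.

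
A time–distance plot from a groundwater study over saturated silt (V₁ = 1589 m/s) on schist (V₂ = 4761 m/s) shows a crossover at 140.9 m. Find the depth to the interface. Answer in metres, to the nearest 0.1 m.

h = (x_cross/2)·√((V₂−V₁)/(V₂+V₁)).
(V₂−V₁)/(V₂+V₁) = (4761−1589)/(4761+1589) = 0.4995; √ = 0.7068.
h = (140.9/2)·0.7068 = 49.79 m.

49.8 m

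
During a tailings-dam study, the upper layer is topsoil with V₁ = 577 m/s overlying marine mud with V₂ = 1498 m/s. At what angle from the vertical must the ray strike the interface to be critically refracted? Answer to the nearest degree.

At critical incidence the refracted ray runs along the interface (θ₂ = 90°), so sin θ_c = V₁/V₂.
θ_c = arcsin(577/1498) = arcsin 0.3852 = 22.65°.

23°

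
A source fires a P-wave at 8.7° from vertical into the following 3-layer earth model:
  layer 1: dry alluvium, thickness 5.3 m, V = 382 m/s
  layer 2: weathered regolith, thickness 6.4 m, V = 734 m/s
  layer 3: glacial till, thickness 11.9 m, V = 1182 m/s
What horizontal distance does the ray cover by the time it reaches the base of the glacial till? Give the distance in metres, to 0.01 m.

p = sin θ₁/V₁ = sin 8.7°/382 = 3.9597e-04 s/m is conserved through the stack.
Layer 1: θ = 8.70°; offset = 5.3·tan 8.70° = 0.8110 m.
Layer 2: sin θ = p·734 = 0.2906 → θ = 16.90°; offset = 6.4·tan 16.90° = 1.9440 m.
Layer 3: sin θ = p·1182 = 0.4680 → θ = 27.91°; offset = 11.9·tan 27.91° = 6.3026 m.
Total horizontal offset = 9.0576 m.

9.06 m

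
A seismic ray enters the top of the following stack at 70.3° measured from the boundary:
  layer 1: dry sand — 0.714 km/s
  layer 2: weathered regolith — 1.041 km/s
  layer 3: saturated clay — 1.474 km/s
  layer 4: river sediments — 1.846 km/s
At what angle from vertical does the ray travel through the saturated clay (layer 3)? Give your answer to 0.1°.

From the normal: θ₁ = 90° − 70.3° = 19.7°.
Snell's law across each interface conserves sin θ / V, so sin θ_3 = V_3·sin θ₁/V₁.
sin θ_3 = 1.474 × sin 19.7° / 0.714 = 0.6959.
θ_3 = arcsin 0.6959 = 44.10°.

44.1°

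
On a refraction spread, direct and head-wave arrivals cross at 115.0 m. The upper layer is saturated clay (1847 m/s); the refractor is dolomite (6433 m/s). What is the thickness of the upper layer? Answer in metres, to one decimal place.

42.8 m

x_cross = 2h·√((V₂+V₁)/(V₂−V₁)) → h = x_cross / (2·√((V₂+V₁)/(V₂−V₁))).
√((V₂+V₁)/(V₂−V₁)) = √((6433+1847)/(6433−1847)) = 1.3437.
h = 115.0 / (2·1.3437) = 42.79 m.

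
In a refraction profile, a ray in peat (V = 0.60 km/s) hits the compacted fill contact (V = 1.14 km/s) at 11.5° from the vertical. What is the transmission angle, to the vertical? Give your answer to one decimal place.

22.3°

sin θ₁/V₁ = sin θ₂/V₂ ⇒ sin θ₂ = 1.14·sin 11.5°/0.60 = 1.14·0.1994/0.60 = 0.3788.
θ₂ = sin⁻¹(0.3788) = 22.26° (from vertical).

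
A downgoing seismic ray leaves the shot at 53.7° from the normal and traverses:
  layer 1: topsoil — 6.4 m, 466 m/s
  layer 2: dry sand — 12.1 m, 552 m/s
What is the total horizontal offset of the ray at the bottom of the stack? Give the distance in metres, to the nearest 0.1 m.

47.5 m

Apply Snell's law at each interface; in layer i the horizontal offset is hᵢ·tan θᵢ.
Layer 1: θ = 53.70°; offset = 6.4·tan 53.70° = 8.713 m.
Layer 2: sin θ = 552·sin 53.7°/466 = 0.9547, θ = 72.68°; offset = 12.1·tan 72.68° = 38.803 m.
Total horizontal offset = 47.516 m.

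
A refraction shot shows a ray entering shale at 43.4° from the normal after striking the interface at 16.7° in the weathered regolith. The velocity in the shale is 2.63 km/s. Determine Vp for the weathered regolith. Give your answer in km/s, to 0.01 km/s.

1.10 km/s

sin 16.7° = 0.2874; sin 43.4° = 0.6871.
V₁ = V₂·(sin θ₁/sin θ₂) = 2.63·(0.2874/0.6871) = 1.10 km/s.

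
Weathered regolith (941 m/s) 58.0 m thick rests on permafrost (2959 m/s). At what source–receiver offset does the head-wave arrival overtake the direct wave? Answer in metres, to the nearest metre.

θ_c = arcsin(941/2959) = 18.54°, so cos θ_c = 0.9481 and tᵢ = 2h cos θ_c/V₁ = 0.1169 s.
At crossover x/V₁ = x/V₂ + tᵢ ⇒ x = tᵢ/(1/V₁ − 1/V₂) = 0.11687/(1.0627e-03 − 3.3795e-04) = 161.26 m.

161 m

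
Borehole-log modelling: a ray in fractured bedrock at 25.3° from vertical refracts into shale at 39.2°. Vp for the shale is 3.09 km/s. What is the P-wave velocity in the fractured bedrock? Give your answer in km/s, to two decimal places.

2.09 km/s

Snell's law: sin 25.3°/V₁ = sin 39.2°/V₂.
V₁ = V₂·sin 25.3°/sin 39.2° = 3.09 × 0.6762 = 2.09 km/s.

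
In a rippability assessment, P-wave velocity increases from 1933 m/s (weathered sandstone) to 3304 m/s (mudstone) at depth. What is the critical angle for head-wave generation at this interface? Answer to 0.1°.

35.8°

At critical incidence the refracted ray runs along the interface (θ₂ = 90°), so sin θ_c = V₁/V₂.
θ_c = arcsin(1933/3304) = arcsin 0.5850 = 35.81°.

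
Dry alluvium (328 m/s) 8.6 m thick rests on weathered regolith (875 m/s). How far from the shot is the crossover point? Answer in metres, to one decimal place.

25.5 m

θ_c = arcsin(328/875) = 22.02°, so cos θ_c = 0.9271 and tᵢ = 2h cos θ_c/V₁ = 0.0486 s.
At crossover x/V₁ = x/V₂ + tᵢ ⇒ x = tᵢ/(1/V₁ − 1/V₂) = 0.04862/(3.0488e-03 − 1.1429e-03) = 25.51 m.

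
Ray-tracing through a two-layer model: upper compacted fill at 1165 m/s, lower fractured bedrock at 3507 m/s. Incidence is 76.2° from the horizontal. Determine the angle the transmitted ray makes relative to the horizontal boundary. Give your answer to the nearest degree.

Convert to the normal: θ₁ = 90° − 76.2° = 13.8°.
sin θ₁/V₁ = sin θ₂/V₂ ⇒ sin θ₂ = 3507·sin 13.8°/1165 = 3507·0.2385/1165 = 0.7181.
θ₂ = arcsin 0.7181 = 45.89° from the normal.
From the interface: 90° − 45.89° = 44.11°.

44°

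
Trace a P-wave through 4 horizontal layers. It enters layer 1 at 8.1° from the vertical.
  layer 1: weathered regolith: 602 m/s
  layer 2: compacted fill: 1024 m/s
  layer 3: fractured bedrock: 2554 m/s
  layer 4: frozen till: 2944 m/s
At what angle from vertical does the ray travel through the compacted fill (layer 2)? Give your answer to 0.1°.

Ray parameter p = sin 8.1° / 602 = 2.3406e-04 s/m.
sin θ_2 = p·V_2 = 2.3406e-04 × 1024 = 0.2397.
θ_2 = 13.87° from the vertical.

13.9°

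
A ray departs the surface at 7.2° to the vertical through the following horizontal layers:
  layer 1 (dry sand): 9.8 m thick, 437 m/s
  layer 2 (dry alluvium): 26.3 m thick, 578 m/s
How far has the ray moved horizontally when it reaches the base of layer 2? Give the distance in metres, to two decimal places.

Apply Snell's law at each interface; in layer i the horizontal offset is hᵢ·tan θᵢ.
Layer 1: θ = 7.20°; offset = 9.8·tan 7.20° = 1.2380 m.
Layer 2: sin θ = 578·sin 7.2°/437 = 0.1658, θ = 9.54°; offset = 26.3·tan 9.54° = 4.4210 m.
Σ offsets = 5.6590 m.

5.66 m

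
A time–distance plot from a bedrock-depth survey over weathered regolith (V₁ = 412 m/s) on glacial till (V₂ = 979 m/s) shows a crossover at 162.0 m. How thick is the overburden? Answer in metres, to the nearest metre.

x_cross = 2h·√((V₂+V₁)/(V₂−V₁)) → h = x_cross / (2·√((V₂+V₁)/(V₂−V₁))).
√((V₂+V₁)/(V₂−V₁)) = √((979+412)/(979−412)) = 1.5663.
h = 162.0 / (2·1.5663) = 51.71 m.

52 m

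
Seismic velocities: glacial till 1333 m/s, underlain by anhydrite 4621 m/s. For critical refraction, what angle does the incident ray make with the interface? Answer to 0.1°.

Critical incidence: sin θ_c = V₁/V₂ = 1333/4621 = 0.2885.
θ_c = arcsin 0.2885 = 16.77°.
Measured from the interface: 90° − 16.77° = 73.23°.

73.2°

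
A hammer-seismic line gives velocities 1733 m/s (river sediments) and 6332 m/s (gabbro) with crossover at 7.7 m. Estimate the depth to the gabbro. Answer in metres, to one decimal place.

x_cross = 2h·√((V₂+V₁)/(V₂−V₁)) → h = x_cross / (2·√((V₂+V₁)/(V₂−V₁))).
√((V₂+V₁)/(V₂−V₁)) = √((6332+1733)/(6332−1733)) = 1.3243.
h = 7.7 / (2·1.3243) = 2.91 m.

2.9 m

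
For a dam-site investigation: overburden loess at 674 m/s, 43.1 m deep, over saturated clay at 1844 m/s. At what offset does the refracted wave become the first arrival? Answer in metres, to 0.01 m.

126.46 m

x_cross = 2h·√((V₂+V₁)/(V₂−V₁)).
(V₂+V₁)/(V₂−V₁) = (1844+674)/(1844−674) = 2.1521; √ = 1.4670.
x_cross = 2·43.1·1.4670 = 126.46 m.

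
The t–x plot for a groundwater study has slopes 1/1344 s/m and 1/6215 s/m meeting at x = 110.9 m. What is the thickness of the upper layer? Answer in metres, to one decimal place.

h = (x_cross/2)·√((V₂−V₁)/(V₂+V₁)).
(V₂−V₁)/(V₂+V₁) = (6215−1344)/(6215+1344) = 0.6444; √ = 0.8027.
h = (110.9/2)·0.8027 = 44.51 m.

44.5 m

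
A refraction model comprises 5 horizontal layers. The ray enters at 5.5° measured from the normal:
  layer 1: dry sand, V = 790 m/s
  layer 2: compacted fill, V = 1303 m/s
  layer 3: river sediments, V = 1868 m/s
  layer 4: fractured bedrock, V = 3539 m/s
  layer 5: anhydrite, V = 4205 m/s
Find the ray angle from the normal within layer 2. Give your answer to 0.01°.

Snell's law across each interface conserves sin θ / V, so sin θ_2 = V_2·sin θ₁/V₁.
sin θ_2 = 1303 × sin 5.5° / 790 = 0.1581.
θ_2 = 9.10° from the vertical.

9.10°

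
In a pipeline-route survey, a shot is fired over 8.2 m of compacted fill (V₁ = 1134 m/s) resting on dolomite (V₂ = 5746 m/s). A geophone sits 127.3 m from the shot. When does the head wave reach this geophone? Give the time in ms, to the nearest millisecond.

36 ms

t = x/V₂ + 2h·√(V₂²−V₁²)/(V₁V₂).
√(V₂²−V₁²) = √(5746²−1134²) = 5633.0 m/s; delay term = 2·8.2·5633.0/(1134·5746) = 0.01418 s.
t = 127.3/5746 + 0.01418 = 0.03633 s.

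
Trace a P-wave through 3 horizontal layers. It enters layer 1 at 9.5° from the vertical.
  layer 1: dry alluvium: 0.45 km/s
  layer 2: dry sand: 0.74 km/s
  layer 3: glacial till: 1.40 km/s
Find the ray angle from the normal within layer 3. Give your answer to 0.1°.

Snell's law across each interface conserves sin θ / V, so sin θ_3 = V_3·sin θ₁/V₁.
sin θ_3 = 1.40 × sin 9.5° / 0.45 = 0.5135.
θ_3 = arcsin 0.5135 = 30.90°.

30.9°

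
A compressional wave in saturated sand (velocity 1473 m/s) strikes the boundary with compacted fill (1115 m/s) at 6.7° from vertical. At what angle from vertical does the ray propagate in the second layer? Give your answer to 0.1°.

Snell's law: sin θ₂ = (V₂/V₁)·sin θ₁ = (1115/1473)·sin 6.7° = 0.0883.
θ₂ = arcsin 0.0883 = 5.07° from the normal.

5.1°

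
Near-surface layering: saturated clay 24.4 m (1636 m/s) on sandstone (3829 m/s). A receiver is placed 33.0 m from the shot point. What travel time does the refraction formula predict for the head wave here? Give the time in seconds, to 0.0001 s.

t = x/V₂ + 2h·√(V₂²−V₁²)/(V₁V₂).
√(V₂²−V₁²) = √(3829²−1636²) = 3461.9 m/s; delay term = 2·24.4·3461.9/(1636·3829) = 0.02697 s.
t = 33.0/3829 + 0.02697 = 0.03559 s.

0.0356 s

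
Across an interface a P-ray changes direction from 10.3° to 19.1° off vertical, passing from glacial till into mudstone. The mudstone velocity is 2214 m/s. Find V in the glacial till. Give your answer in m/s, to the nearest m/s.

Snell's law: sin 10.3°/V₁ = sin 19.1°/V₂.
V₁ = V₂·sin 10.3°/sin 19.1° = 2214 × 0.5464 = 1209.80 m/s.

1210 m/s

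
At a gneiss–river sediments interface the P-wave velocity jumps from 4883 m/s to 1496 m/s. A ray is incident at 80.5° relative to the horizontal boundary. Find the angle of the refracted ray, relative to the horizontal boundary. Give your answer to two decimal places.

87.10°

Angle from the normal: 90° − 80.5° = 9.5°.
Snell's law: sin θ₂ = (V₂/V₁)·sin θ₁ = (1496/4883)·sin 9.5° = 0.0506.
θ₂ = sin⁻¹(0.0506) = 2.90° (from vertical).
From the interface: 90° − 2.90° = 87.10°.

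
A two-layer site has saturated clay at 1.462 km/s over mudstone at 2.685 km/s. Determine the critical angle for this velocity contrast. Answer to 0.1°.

33.0°

At critical incidence the refracted ray runs along the interface (θ₂ = 90°), so sin θ_c = V₁/V₂.
θ_c = arcsin(1.462/2.685) = arcsin 0.5445 = 32.99°.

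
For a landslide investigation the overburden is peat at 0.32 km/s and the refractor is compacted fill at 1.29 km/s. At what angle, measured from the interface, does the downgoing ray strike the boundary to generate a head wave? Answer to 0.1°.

75.6°

Critical incidence: sin θ_c = V₁/V₂ = 0.32/1.29 = 0.2481.
θ_c = arcsin 0.2481 = 14.36°.
Measured from the interface: 90° − 14.36° = 75.64°.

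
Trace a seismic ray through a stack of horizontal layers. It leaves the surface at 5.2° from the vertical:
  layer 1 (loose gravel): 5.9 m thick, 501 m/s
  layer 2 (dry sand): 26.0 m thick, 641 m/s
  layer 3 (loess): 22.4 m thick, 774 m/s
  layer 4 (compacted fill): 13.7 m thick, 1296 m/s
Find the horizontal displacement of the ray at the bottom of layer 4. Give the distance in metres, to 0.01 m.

p = sin θ₁/V₁ = sin 5.2°/501 = 1.8090e-04 s/m is conserved through the stack.
Layer 1: θ = 5.20°; offset = 5.9·tan 5.20° = 0.5369 m.
Layer 2: sin θ = p·641 = 0.1160 → θ = 6.66°; offset = 26.0·tan 6.66° = 3.0354 m.
Layer 3: sin θ = p·774 = 0.1400 → θ = 8.05°; offset = 22.4·tan 8.05° = 3.1676 m.
Layer 4: sin θ = p·1296 = 0.2345 → θ = 13.56°; offset = 13.7·tan 13.56° = 3.3041 m.
Summing the layer offsets gives 10.0441 m.

10.04 m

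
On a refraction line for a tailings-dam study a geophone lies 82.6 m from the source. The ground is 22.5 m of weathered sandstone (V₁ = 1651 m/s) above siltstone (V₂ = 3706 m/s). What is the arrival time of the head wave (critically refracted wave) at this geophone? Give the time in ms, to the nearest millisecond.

47 ms

t = x/V₂ + 2h·√(V₂²−V₁²)/(V₁V₂).
√(V₂²−V₁²) = √(3706²−1651²) = 3317.9 m/s; delay term = 2·22.5·3317.9/(1651·3706) = 0.02440 s.
t = 82.6/3706 + 0.02440 = 0.04669 s.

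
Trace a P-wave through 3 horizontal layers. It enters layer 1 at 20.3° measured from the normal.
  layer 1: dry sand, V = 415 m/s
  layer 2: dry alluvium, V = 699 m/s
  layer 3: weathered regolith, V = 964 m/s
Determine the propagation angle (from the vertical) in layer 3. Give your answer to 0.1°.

53.7°

Snell's law across each interface conserves sin θ / V, so sin θ_3 = V_3·sin θ₁/V₁.
sin θ_3 = 964 × sin 20.3° / 415 = 0.8059.
θ_3 = 53.70° from the vertical.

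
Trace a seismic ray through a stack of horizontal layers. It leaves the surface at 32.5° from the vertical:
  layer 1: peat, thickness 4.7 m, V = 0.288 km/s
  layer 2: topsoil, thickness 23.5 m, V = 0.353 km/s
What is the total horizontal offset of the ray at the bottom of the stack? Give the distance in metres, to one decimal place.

23.6 m

Ray parameter p = sin 32.5° / 0.288 km/s = 1.8656e+00 s/km.
Layer 1: θ = 32.50°; offset = 4.7·tan 32.50° = 2.994 m.
Layer 2: sin θ = p·0.353 = 0.6586 → θ = 41.19°; offset = 23.5·tan 41.19° = 20.566 m.
Total horizontal offset = 23.560 m.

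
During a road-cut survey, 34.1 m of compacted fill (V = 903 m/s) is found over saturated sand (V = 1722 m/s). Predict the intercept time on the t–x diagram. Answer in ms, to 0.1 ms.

64.3 ms

tᵢ = 2h·√(V₂²−V₁²)/(V₁V₂).
√(V₂²−V₁²) = √(1722²−903²) = 1466.2 m/s.
tᵢ = 2·34.1·1466.2/(903·1722) = 0.06431 s.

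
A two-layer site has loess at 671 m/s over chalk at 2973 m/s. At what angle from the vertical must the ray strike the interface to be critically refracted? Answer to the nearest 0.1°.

At critical incidence the refracted ray runs along the interface (θ₂ = 90°), so sin θ_c = V₁/V₂.
θ_c = arcsin(671/2973) = arcsin 0.2257 = 13.04°.

13.0°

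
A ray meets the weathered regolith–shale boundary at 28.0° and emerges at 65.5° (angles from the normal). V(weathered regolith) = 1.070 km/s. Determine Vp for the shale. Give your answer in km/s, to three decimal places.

Snell's law: sin 28.0°/V₁ = sin 65.5°/V₂.
V₂ = V₁·sin 65.5°/sin 28.0° = 1.070 × 1.9383 = 2.074 km/s.

2.074 km/s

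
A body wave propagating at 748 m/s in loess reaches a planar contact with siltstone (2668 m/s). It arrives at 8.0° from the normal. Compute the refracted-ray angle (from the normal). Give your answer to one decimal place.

29.8°

Snell's law: sin θ₂ = (V₂/V₁)·sin θ₁ = (2668/748)·sin 8.0° = 0.4964.
θ₂ = arcsin 0.4964 = 29.76° from the normal.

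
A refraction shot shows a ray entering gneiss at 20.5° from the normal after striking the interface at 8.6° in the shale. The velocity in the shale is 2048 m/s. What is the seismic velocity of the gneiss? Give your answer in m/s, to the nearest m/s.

Snell's law: sin 8.6°/V₁ = sin 20.5°/V₂.
V₂ = V₁·sin 20.5°/sin 8.6° = 2048 × 2.3420 = 4796.36 m/s.

4796 m/s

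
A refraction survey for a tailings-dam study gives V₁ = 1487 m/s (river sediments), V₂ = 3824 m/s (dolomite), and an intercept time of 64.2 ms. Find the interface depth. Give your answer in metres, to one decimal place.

51.8 m

h = tᵢ·V₁·V₂ / (2·√(V₂²−V₁²)).
√(V₂²−V₁²) = √(3824² − 1487²) = 3523.0 m/s.
h = 0.0642 s × 1487 × 3824 / (2 × 3523.0) = 51.81 m.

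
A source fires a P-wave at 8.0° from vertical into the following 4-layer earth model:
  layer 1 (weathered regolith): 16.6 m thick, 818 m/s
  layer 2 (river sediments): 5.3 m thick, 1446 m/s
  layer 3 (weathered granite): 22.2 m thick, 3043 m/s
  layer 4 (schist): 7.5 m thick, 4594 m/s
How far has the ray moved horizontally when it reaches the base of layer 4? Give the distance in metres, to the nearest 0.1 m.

26.5 m

Apply Snell's law at each interface; in layer i the horizontal offset is hᵢ·tan θᵢ.
Layer 1: θ = 8.00°; offset = 16.6·tan 8.00° = 2.333 m.
Layer 2: sin θ = 1446·sin 8.0°/818 = 0.2460, θ = 14.24°; offset = 5.3·tan 14.24° = 1.345 m.
Layer 3: sin θ = 3043·sin 8.0°/818 = 0.5177, θ = 31.18°; offset = 22.2·tan 31.18° = 13.434 m.
Layer 4: sin θ = 4594·sin 8.0°/818 = 0.7816, θ = 51.41°; offset = 7.5·tan 51.41° = 9.398 m.
Σ offsets = 26.511 m.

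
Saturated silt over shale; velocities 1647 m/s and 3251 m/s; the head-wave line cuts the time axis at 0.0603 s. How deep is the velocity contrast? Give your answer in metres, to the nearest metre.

58 m

θ_c = arcsin(1647/3251) = 30.44°; cos θ_c = 0.8622.
tᵢ = 2h cos θ_c/V₁ ⇒ h = tᵢ·V₁/(2 cos θ_c) = 0.0603·1647/(2·0.8622) = 57.60 m.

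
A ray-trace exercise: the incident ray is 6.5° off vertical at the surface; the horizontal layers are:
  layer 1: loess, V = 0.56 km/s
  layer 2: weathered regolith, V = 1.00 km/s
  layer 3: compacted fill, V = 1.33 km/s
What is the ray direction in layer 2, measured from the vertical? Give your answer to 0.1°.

11.7°

Snell's law across each interface conserves sin θ / V, so sin θ_2 = V_2·sin θ₁/V₁.
sin θ_2 = 1.00 × sin 6.5° / 0.56 = 0.2021.
θ_2 = 11.66° from the vertical.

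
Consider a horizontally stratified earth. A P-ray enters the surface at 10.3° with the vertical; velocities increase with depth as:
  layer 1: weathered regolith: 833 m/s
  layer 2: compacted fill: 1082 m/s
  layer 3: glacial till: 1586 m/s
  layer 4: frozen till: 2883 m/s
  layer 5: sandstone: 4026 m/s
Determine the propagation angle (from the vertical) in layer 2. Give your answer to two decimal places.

Ray parameter p = sin 10.3° / 833 = 2.1465e-04 s/m.
sin θ_2 = p·V_2 = 2.1465e-04 × 1082 = 0.2322.
θ_2 = 13.43° from the vertical.

13.43°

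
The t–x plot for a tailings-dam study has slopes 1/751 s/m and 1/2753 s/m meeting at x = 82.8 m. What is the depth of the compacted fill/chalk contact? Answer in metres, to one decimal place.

31.3 m

x_cross = 2h·√((V₂+V₁)/(V₂−V₁)) → h = x_cross / (2·√((V₂+V₁)/(V₂−V₁))).
√((V₂+V₁)/(V₂−V₁)) = √((2753+751)/(2753−751)) = 1.3230.
h = 82.8 / (2·1.3230) = 31.29 m.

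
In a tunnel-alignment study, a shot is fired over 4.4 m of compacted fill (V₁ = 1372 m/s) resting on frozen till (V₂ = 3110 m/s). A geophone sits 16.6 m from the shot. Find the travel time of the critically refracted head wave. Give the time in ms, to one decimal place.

11.1 ms

t = x/V₂ + 2h·√(V₂²−V₁²)/(V₁V₂).
√(V₂²−V₁²) = √(3110²−1372²) = 2791.0 m/s; delay term = 2·4.4·2791.0/(1372·3110) = 0.00576 s.
t = 16.6/3110 + 0.00576 = 0.01109 s.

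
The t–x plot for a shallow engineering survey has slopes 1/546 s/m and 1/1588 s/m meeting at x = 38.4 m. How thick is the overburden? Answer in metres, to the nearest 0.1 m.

13.4 m

h = (x_cross/2)·√((V₂−V₁)/(V₂+V₁)).
(V₂−V₁)/(V₂+V₁) = (1588−546)/(1588+546) = 0.4883; √ = 0.6988.
h = (38.4/2)·0.6988 = 13.42 m.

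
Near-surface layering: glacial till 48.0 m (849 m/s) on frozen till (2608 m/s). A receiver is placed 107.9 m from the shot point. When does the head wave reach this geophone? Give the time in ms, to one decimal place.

148.3 ms

t = x/V₂ + 2h·√(V₂²−V₁²)/(V₁V₂).
√(V₂²−V₁²) = √(2608²−849²) = 2465.9 m/s; delay term = 2·48.0·2465.9/(849·2608) = 0.10691 s.
t = 107.9/2608 + 0.10691 = 0.14829 s.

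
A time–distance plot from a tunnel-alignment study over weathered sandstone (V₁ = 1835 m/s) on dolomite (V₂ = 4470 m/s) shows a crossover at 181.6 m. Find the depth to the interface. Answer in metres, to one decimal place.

x_cross = 2h·√((V₂+V₁)/(V₂−V₁)) → h = x_cross / (2·√((V₂+V₁)/(V₂−V₁))).
√((V₂+V₁)/(V₂−V₁)) = √((4470+1835)/(4470−1835)) = 1.5469.
h = 181.6 / (2·1.5469) = 58.70 m.

58.7 m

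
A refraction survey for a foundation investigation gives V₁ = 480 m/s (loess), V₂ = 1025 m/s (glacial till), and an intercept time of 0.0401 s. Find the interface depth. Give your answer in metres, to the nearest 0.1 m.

h = tᵢ·V₁·V₂ / (2·√(V₂²−V₁²)).
√(V₂²−V₁²) = √(1025² − 480²) = 905.7 m/s.
h = 0.0401 s × 480 × 1025 / (2 × 905.7) = 10.89 m.

10.9 m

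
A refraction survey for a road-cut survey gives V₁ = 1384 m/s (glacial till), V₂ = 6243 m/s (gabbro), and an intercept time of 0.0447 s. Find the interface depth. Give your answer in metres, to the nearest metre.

32 m

θ_c = arcsin(1384/6243) = 12.81°; cos θ_c = 0.9751.
tᵢ = 2h cos θ_c/V₁ ⇒ h = tᵢ·V₁/(2 cos θ_c) = 0.0447·1384/(2·0.9751) = 31.72 m.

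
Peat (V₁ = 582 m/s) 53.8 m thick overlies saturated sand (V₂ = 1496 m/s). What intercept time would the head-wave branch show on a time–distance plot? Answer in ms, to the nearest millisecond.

θ_c = arcsin(V₁/V₂) = arcsin(582/1496) = 22.89°; cos θ_c = 0.9212.
tᵢ = 2h·cos θ_c / V₁ = 2·53.8·0.9212 / 582 = 0.17032 s.

170 ms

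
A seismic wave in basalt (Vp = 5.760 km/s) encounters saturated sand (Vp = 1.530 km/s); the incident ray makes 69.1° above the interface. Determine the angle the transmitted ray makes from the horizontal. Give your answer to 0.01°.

84.56°

Convert to the normal: θ₁ = 90° − 69.1° = 20.9°.
sin θ₁/V₁ = sin θ₂/V₂ ⇒ sin θ₂ = 1.530·sin 20.9°/5.760 = 1.530·0.3567/5.760 = 0.0948.
θ₂ = sin⁻¹(0.0948) = 5.44° (from vertical).
From the interface: 90° − 5.44° = 84.56°.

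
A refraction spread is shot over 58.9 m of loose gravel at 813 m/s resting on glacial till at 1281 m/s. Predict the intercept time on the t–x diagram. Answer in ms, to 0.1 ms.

112.0 ms

θ_c = arcsin(V₁/V₂) = arcsin(813/1281) = 39.39°; cos θ_c = 0.7728.
tᵢ = 2h·cos θ_c / V₁ = 2·58.9·0.7728 / 813 = 0.11197 s.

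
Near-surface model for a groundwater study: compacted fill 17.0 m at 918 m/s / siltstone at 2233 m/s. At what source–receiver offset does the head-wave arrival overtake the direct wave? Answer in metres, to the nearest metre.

x_cross = 2h·√((V₂+V₁)/(V₂−V₁)).
(V₂+V₁)/(V₂−V₁) = (2233+918)/(2233−918) = 2.3962; √ = 1.5480.
x_cross = 2·17.0·1.5480 = 52.63 m.

53 m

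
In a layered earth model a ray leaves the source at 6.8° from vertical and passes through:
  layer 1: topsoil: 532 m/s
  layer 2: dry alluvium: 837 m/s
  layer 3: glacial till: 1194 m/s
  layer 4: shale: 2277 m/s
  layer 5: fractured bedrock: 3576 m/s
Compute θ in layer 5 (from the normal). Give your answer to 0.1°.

52.7°

Ray parameter p = sin 6.8° / 532 = 2.2256e-04 s/m.
sin θ_5 = p·V_5 = 2.2256e-04 × 3576 = 0.7959.
θ_5 = 52.74° from the vertical.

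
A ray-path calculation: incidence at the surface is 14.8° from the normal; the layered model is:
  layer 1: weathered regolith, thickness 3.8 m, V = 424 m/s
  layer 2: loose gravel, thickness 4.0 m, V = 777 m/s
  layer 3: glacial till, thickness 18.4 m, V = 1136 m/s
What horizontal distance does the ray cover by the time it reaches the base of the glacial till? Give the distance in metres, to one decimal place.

20.4 m

p = sin θ₁/V₁ = sin 14.8°/424 = 6.0247e-04 s/m is conserved through the stack.
Layer 1: θ = 14.80°; offset = 3.8·tan 14.80° = 1.004 m.
Layer 2: sin θ = p·777 = 0.4681 → θ = 27.91°; offset = 4.0·tan 27.91° = 2.119 m.
Layer 3: sin θ = p·1136 = 0.6844 → θ = 43.19°; offset = 18.4·tan 43.19° = 17.272 m.
Σ offsets = 20.395 m.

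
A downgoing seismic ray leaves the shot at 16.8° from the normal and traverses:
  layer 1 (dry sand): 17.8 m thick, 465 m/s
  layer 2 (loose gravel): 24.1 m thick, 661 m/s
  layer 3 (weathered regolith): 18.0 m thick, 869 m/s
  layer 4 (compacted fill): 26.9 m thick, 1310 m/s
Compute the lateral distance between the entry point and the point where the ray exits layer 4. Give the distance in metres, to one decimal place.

Apply Snell's law at each interface; in layer i the horizontal offset is hᵢ·tan θᵢ.
Layer 1: θ = 16.80°; offset = 17.8·tan 16.80° = 5.374 m.
Layer 2: sin θ = 661·sin 16.8°/465 = 0.4109, θ = 24.26°; offset = 24.1·tan 24.26° = 10.861 m.
Layer 3: sin θ = 869·sin 16.8°/465 = 0.5401, θ = 32.69°; offset = 18.0·tan 32.69° = 11.553 m.
Layer 4: sin θ = 1310·sin 16.8°/465 = 0.8143, θ = 54.51°; offset = 26.9·tan 54.51° = 37.732 m.
Total horizontal offset = 65.520 m.

65.5 m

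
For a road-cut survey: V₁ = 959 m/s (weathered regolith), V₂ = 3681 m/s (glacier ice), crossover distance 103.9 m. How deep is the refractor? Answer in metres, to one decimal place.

39.8 m

x_cross = 2h·√((V₂+V₁)/(V₂−V₁)) → h = x_cross / (2·√((V₂+V₁)/(V₂−V₁))).
√((V₂+V₁)/(V₂−V₁)) = √((3681+959)/(3681−959)) = 1.3056.
h = 103.9 / (2·1.3056) = 39.79 m.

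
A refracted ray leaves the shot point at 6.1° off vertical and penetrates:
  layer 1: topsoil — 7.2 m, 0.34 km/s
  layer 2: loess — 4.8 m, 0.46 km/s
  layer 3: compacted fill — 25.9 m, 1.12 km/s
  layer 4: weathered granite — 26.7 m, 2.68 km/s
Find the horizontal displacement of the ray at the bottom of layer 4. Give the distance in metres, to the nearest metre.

52 m

p = sin θ₁/V₁ = sin 6.1°/0.34 = 3.1254e-01 s/km is conserved through the stack.
Layer 1: θ = 6.10°; offset = 7.2·tan 6.10° = 0.769 m.
Layer 2: sin θ = p·0.46 = 0.1438 → θ = 8.27°; offset = 4.8·tan 8.27° = 0.697 m.
Layer 3: sin θ = p·1.12 = 0.3500 → θ = 20.49°; offset = 25.9·tan 20.49° = 9.679 m.
Layer 4: sin θ = p·2.68 = 0.8376 → θ = 56.89°; offset = 26.7·tan 56.89° = 40.940 m.
Total horizontal offset = 52.085 m.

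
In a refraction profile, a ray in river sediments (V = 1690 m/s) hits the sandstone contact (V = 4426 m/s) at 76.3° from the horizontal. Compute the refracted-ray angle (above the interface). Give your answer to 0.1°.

51.7°

Angle from the normal: 90° − 76.3° = 13.7°.
sin θ₁/V₁ = sin θ₂/V₂ ⇒ sin θ₂ = 4426·sin 13.7°/1690 = 4426·0.2368/1690 = 0.6203.
θ₂ = arcsin 0.6203 = 38.34° from the normal.
From the interface: 90° − 38.34° = 51.66°.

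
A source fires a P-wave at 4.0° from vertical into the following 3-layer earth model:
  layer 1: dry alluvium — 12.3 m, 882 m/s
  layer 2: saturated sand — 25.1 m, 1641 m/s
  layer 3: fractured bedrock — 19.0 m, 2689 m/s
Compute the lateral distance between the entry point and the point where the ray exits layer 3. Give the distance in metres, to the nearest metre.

8 m

Ray parameter p = sin 4.0° / 882 m/s = 7.9089e-05 s/m.
Layer 1: θ = 4.00°; offset = 12.3·tan 4.00° = 0.860 m.
Layer 2: sin θ = p·1641 = 0.1298 → θ = 7.46°; offset = 25.1·tan 7.46° = 3.285 m.
Layer 3: sin θ = p·2689 = 0.2127 → θ = 12.28°; offset = 19.0·tan 12.28° = 4.135 m.
Summing the layer offsets gives 8.281 m.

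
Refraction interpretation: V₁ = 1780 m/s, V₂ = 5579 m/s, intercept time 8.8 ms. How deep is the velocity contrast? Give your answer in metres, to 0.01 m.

8.26 m

h = tᵢ·V₁·V₂ / (2·√(V₂²−V₁²)).
√(V₂²−V₁²) = √(5579² − 1780²) = 5287.4 m/s.
h = 0.0088 s × 1780 × 5579 / (2 × 5287.4) = 8.26 m.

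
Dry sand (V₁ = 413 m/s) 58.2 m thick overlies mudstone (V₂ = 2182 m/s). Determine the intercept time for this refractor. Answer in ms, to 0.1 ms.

276.7 ms

tᵢ = 2h·√(V₂²−V₁²)/(V₁V₂).
√(V₂²−V₁²) = √(2182²−413²) = 2142.6 m/s.
tᵢ = 2·58.2·2142.6/(413·2182) = 0.27675 s.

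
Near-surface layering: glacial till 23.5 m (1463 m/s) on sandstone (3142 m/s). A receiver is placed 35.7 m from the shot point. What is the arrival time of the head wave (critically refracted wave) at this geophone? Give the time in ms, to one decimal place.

39.8 ms

t = x/V₂ + 2h·√(V₂²−V₁²)/(V₁V₂).
√(V₂²−V₁²) = √(3142²−1463²) = 2780.6 m/s; delay term = 2·23.5·2780.6/(1463·3142) = 0.02843 s.
t = 35.7/3142 + 0.02843 = 0.03979 s.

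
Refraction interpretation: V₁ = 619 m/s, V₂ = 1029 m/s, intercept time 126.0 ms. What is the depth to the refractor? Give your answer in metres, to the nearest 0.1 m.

θ_c = arcsin(619/1029) = 36.98°; cos θ_c = 0.7988.
tᵢ = 2h cos θ_c/V₁ ⇒ h = tᵢ·V₁/(2 cos θ_c) = 0.126·619/(2·0.7988) = 48.82 m.

48.8 m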